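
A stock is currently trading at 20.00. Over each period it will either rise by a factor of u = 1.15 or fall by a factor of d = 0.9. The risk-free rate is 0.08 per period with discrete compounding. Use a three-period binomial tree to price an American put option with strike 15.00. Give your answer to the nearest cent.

Risk-neutral probability p = (1 + 0.08 − 0.9)/(1.15 − 0.9) = 0.1800/0.2500 = 0.7200
Terminal stock prices: S_uuu = 30.42, S_uud = 23.8, S_udd = 18.63, S_ddd = 14.58
Terminal payoffs (K − S): max(-15.42, 0) = 0, max(-8.805, 0) = 0, max(-3.63, 0) = 0, max(0.42, 0) = 0.42
Node uu (S = 26.45): continuation = 1/1.08·[0.7200·0.0000 + 0.2800·0.0000] = 0.0000; exercise value = 0.0000 ≤ continuation, so V_uu = 0.0000
Node ud (S = 20.7): continuation = 1/1.08·[0.7200·0.0000 + 0.2800·0.0000] = 0.0000; exercise value = 0.0000 ≤ continuation, so V_ud = 0.0000
Node dd (S = 16.2): continuation = 1/1.08·[0.7200·0.0000 + 0.2800·0.4200] = 0.1089; exercise value = 0.0000 ≤ continuation, so V_dd = 0.1089
Node u (S = 23): continuation = 1/1.08·[0.7200·0.0000 + 0.2800·0.0000] = 0.0000; exercise value = 0.0000 ≤ continuation, so V_u = 0.0000
Node d (S = 18): continuation = 1/1.08·[0.7200·0.0000 + 0.2800·0.1089] = 0.0282; exercise value = 0.0000 ≤ continuation, so V_d = 0.0282
Node 0 (S = 20): continuation = 1/1.08·[0.7200·0.0000 + 0.2800·0.0282] = 0.0073; exercise value = 0.0000 ≤ continuation, so V_0 = 0.0073

0.01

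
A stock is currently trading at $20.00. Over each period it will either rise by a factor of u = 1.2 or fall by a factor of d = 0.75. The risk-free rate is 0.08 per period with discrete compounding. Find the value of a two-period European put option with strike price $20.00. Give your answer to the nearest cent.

Risk-neutral probability p = (1 + 0.08 − 0.75)/(1.2 − 0.75) = 0.3300/0.4500 = 0.7333
Terminal stock prices: S_uu = 28.8, S_ud = 18, S_dd = 11.25
Terminal payoffs (K − S): max(-8.8, 0) = 0, max(2, 0) = 2, max(8.75, 0) = 8.75
Node u (S = 24): V_u = 1/1.08·[0.7333·0.0000 + 0.2667·2.0000] = 0.4938
Node d (S = 15): V_d = 1/1.08·[0.7333·2.0000 + 0.2667·8.7500] = 3.5185
Node 0 (S = 20): V_0 = 1/1.08·[0.7333·0.4938 + 0.2667·3.5185] = 1.2041

$1.20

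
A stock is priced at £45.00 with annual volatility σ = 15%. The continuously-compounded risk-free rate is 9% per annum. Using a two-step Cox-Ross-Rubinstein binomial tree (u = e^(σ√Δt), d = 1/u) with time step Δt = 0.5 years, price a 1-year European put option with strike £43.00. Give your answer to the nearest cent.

CRR parameters: u = e^(σ√Δt) = e^(0.15·√0.5) = 1.1119, d = 1/u = 0.8994
Per-period rate: rΔt = 0.09·0.5 = 0.045, so R = e^0.045 = 1.0460
Risk-neutral probability p = (e^0.045 − 0.8994)/(1.1119 − 0.8994) = 0.1467/0.2125 = 0.6901
Terminal stock prices: S_uu = 55.63, S_ud = 45, S_dd = 36.4
Terminal payoffs (K − S): max(-12.63, 0) = 0, max(-2, 0) = 0, max(6.601, 0) = 6.601
Node u (S = 50.04): V_u = e^(−0.045)·[0.6901·0.0000 + 0.3099·0.0000] = 0.0000
Node d (S = 40.47): V_d = e^(−0.045)·[0.6901·0.0000 + 0.3099·6.6014] = 1.9559
Node 0 (S = 45): V_0 = e^(−0.045)·[0.6901·0.0000 + 0.3099·1.9559] = 0.5795

£0.58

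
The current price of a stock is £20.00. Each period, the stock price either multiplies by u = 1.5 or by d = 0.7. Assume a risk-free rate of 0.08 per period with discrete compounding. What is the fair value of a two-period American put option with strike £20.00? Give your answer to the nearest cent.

Risk-neutral probability p = (1 + 0.08 − 0.7)/(1.5 − 0.7) = 0.3800/0.8000 = 0.4750
Terminal stock prices: S_uu = 45, S_ud = 21, S_dd = 9.8
Terminal payoffs (K − S): max(-25, 0) = 0, max(-1, 0) = 0, max(10.2, 0) = 10.2
Node u (S = 30): continuation = 1/1.08·[0.4750·0.0000 + 0.5250·0.0000] = 0.0000; exercise value = 0.0000 ≤ continuation, so V_u = 0.0000
Node d (S = 14): continuation = 1/1.08·[0.4750·0.0000 + 0.5250·10.2000] = 4.9583; exercise value = 6.0000 > continuation, so V_d = 6.0000 (exercise)
Node 0 (S = 20): continuation = 1/1.08·[0.4750·0.0000 + 0.5250·6.0000] = 2.9167; exercise value = 0.0000 ≤ continuation, so V_0 = 2.9167

£2.92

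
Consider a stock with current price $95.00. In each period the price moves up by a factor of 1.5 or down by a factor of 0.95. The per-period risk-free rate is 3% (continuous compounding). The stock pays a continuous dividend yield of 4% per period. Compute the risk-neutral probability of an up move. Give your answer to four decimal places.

p = 0.0728

Per-period risk-free factor R = e^0.03 = 1.0305; dividend-adjusted growth = e^(0.03−0.04) = 0.9900.
Risk-neutral probability p = (0.9900 − 0.95)/(1.5 − 0.95) = 0.0400/0.5500 = 0.0728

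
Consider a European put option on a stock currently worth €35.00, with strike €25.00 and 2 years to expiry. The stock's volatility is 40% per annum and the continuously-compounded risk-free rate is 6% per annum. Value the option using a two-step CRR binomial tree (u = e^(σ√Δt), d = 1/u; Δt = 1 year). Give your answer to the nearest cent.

€2.25

CRR parameters: u = e^(σ√Δt) = e^(0.4·√1) = 1.4918, d = 1/u = 0.6703
Per-period rate: rΔt = 0.06·1 = 0.06, so R = e^0.06 = 1.0618
Risk-neutral probability p = (e^0.06 − 0.6703)/(1.4918 − 0.6703) = 0.3915/0.8215 = 0.4766
Terminal stock prices: S_uu = 77.89, S_ud = 35, S_dd = 15.73
Terminal payoffs (K − S): max(-52.89, 0) = 0, max(-10, 0) = 0, max(9.273, 0) = 9.273
Node u (S = 52.21): V_u = e^(−0.06)·[0.4766·0.0000 + 0.5234·0.0000] = 0.0000
Node d (S = 23.46): V_d = e^(−0.06)·[0.4766·0.0000 + 0.5234·9.2735] = 4.5712
Node 0 (S = 35): V_0 = e^(−0.06)·[0.4766·0.0000 + 0.5234·4.5712] = 2.2533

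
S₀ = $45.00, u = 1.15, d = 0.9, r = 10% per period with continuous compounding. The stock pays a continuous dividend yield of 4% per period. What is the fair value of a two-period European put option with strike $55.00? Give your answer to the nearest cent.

$5.04

Per-period risk-free factor R = e^0.1 = 1.1052; dividend-adjusted growth = e^(0.1−0.04) = 1.0618.
Risk-neutral probability p = (1.0618 − 0.9)/(1.15 − 0.9) = 0.1618/0.2500 = 0.6473
Terminal stock prices: S_uu = 59.51, S_ud = 46.57, S_dd = 36.45
Terminal payoffs (K − S): max(-4.512, 0) = 0, max(8.425, 0) = 8.425, max(18.55, 0) = 18.55
Node u (S = 51.75): V_u = e^(−0.1)·[0.6473·0.0000 + 0.3527·8.4250] = 2.6884
Node d (S = 40.5): V_d = e^(−0.1)·[0.6473·8.4250 + 0.3527·18.5500] = 10.8541
Node 0 (S = 45): V_0 = e^(−0.1)·[0.6473·2.6884 + 0.3527·10.8541] = 5.0382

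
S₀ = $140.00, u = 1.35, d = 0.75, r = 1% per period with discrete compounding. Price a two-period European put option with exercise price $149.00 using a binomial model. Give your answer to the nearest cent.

Risk-neutral probability p = (1 + 0.01 − 0.75)/(1.35 − 0.75) = 0.2600/0.6000 = 0.4333
Terminal stock prices: S_uu = 255.2, S_ud = 141.8, S_dd = 78.75
Terminal payoffs (K − S): max(-106.2, 0) = 0, max(7.25, 0) = 7.25, max(70.25, 0) = 70.25
Node u (S = 189): V_u = 1/1.01·[0.4333·0.0000 + 0.5667·7.2500] = 4.0677
Node d (S = 105): V_d = 1/1.01·[0.4333·7.2500 + 0.5667·70.2500] = 42.5248
Node 0 (S = 140): V_0 = 1/1.01·[0.4333·4.0677 + 0.5667·42.5248] = 25.6040

$25.60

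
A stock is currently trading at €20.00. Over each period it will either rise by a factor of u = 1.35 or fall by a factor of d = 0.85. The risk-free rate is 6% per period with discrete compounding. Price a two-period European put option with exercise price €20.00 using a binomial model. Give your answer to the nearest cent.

€1.66

Risk-neutral probability p = (1 + 0.06 − 0.85)/(1.35 − 0.85) = 0.2100/0.5000 = 0.4200
Terminal stock prices: S_uu = 36.45, S_ud = 22.95, S_dd = 14.45
Terminal payoffs (K − S): max(-16.45, 0) = 0, max(-2.95, 0) = 0, max(5.55, 0) = 5.55
Node u (S = 27): V_u = 1/1.06·[0.4200·0.0000 + 0.5800·0.0000] = 0.0000
Node d (S = 17): V_d = 1/1.06·[0.4200·0.0000 + 0.5800·5.5500] = 3.0368
Node 0 (S = 20): V_0 = 1/1.06·[0.4200·0.0000 + 0.5800·3.0368] = 1.6616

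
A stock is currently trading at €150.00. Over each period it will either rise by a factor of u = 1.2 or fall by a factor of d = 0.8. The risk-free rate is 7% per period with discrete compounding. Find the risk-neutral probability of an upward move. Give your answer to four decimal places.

Risk-neutral probability p = (1 + 0.07 − 0.8)/(1.2 − 0.8) = 0.2700/0.4000 = 0.6750

p = 0.6750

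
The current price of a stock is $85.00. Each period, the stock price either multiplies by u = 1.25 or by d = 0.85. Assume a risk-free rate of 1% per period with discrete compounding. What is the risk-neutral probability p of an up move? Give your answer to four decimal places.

Risk-neutral probability p = (1 + 0.01 − 0.85)/(1.25 − 0.85) = 0.1600/0.4000 = 0.4000

p = 0.4000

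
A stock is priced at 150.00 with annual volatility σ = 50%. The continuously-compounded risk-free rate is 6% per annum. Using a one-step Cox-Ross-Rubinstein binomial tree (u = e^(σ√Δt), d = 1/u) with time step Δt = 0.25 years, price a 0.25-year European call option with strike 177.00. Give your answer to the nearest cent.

7.19

CRR parameters: u = e^(σ√Δt) = e^(0.5·√0.25) = 1.2840, d = 1/u = 0.7788
Per-period rate: rΔt = 0.06·0.25 = 0.015, so R = e^0.015 = 1.0151
Risk-neutral probability p = (e^0.015 − 0.7788)/(1.2840 − 0.7788) = 0.2363/0.5052 = 0.4677
Terminal stock prices: S_u = 192.6, S_d = 116.8
Terminal payoffs (S − K): max(15.6, 0) = 15.6, max(-60.18, 0) = 0
Node 0 (S = 150): V_0 = e^(−0.015)·[0.4677·15.6038 + 0.5323·0.0000] = 7.1898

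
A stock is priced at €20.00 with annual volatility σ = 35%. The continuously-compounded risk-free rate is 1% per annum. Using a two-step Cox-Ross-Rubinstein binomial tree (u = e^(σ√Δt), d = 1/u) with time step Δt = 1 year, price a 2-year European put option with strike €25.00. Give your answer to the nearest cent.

CRR parameters: u = e^(σ√Δt) = e^(0.35·√1) = 1.4191, d = 1/u = 0.7047
Per-period rate: rΔt = 0.01·1 = 0.01, so R = e^0.01 = 1.0101
Risk-neutral probability p = (e^0.01 − 0.7047)/(1.4191 − 0.7047) = 0.3054/0.7144 = 0.4275
Terminal stock prices: S_uu = 40.28, S_ud = 20, S_dd = 9.932
Terminal payoffs (K − S): max(-15.28, 0) = 0, max(5, 0) = 5, max(15.07, 0) = 15.07
Node u (S = 28.38): V_u = e^(−0.01)·[0.4275·0.0000 + 0.5725·5.0000] = 2.8343
Node d (S = 14.09): V_d = e^(−0.01)·[0.4275·5.0000 + 0.5725·15.0683] = 10.6575
Node 0 (S = 20): V_0 = e^(−0.01)·[0.4275·2.8343 + 0.5725·10.6575] = 7.2407

€7.24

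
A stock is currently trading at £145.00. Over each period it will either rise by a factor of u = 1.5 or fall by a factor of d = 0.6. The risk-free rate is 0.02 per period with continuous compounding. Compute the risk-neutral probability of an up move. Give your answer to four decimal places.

p = 0.4669

Risk-neutral probability p = (e^0.02 − 0.6)/(1.5 − 0.6) = 0.4202/0.9000 = 0.4669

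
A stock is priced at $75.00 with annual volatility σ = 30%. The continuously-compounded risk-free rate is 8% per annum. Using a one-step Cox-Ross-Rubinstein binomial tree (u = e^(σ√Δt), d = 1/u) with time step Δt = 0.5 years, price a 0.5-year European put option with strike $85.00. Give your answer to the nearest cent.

$10.69

CRR parameters: u = e^(σ√Δt) = e^(0.3·√0.5) = 1.2363, d = 1/u = 0.8089
Per-period rate: rΔt = 0.08·0.5 = 0.04, so R = e^0.04 = 1.0408
Risk-neutral probability p = (e^0.04 − 0.8089)/(1.2363 − 0.8089) = 0.2320/0.4275 = 0.5426
Terminal stock prices: S_u = 92.72, S_d = 60.66
Terminal payoffs (K − S): max(-7.723, 0) = 0, max(24.34, 0) = 24.34
Node 0 (S = 75): V_0 = e^(−0.04)·[0.5426·0.0000 + 0.4574·24.3357] = 10.6938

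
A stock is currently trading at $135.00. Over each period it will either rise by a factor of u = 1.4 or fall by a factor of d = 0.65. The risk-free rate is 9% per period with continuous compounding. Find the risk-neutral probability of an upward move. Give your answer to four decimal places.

p = 0.5922

Risk-neutral probability p = (e^0.09 − 0.65)/(1.4 − 0.65) = 0.4442/0.7500 = 0.5922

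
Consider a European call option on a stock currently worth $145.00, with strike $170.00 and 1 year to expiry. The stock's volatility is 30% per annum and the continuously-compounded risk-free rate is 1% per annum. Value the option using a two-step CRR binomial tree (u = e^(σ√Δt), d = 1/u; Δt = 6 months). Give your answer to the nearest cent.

CRR parameters: u = e^(σ√Δt) = e^(0.3·√0.5) = 1.2363, d = 1/u = 0.8089
Per-period rate: rΔt = 0.01·0.5 = 0.005, so R = e^0.005 = 1.0050
Risk-neutral probability p = (e^0.005 − 0.8089)/(1.2363 − 0.8089) = 0.1962/0.4275 = 0.4589
Terminal stock prices: S_uu = 221.6, S_ud = 145, S_dd = 94.87
Terminal payoffs (S − K): max(51.63, 0) = 51.63, max(-25, 0) = 0, max(-75.13, 0) = 0
Node u (S = 179.3): V_u = e^(−0.005)·[0.4589·51.6274 + 0.5411·0.0000] = 23.5732
Node d (S = 117.3): V_d = e^(−0.005)·[0.4589·0.0000 + 0.5411·0.0000] = 0.0000
Node 0 (S = 145): V_0 = e^(−0.005)·[0.4589·23.5732 + 0.5411·0.0000] = 10.7636

$10.76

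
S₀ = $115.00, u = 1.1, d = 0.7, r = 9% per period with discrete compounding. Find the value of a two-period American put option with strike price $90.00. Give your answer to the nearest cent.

Risk-neutral probability p = (1 + 0.09 − 0.7)/(1.1 − 0.7) = 0.3900/0.4000 = 0.9750
Terminal stock prices: S_uu = 139.2, S_ud = 88.55, S_dd = 56.35
Terminal payoffs (K − S): max(-49.15, 0) = 0, max(1.45, 0) = 1.45, max(33.65, 0) = 33.65
Node u (S = 126.5): continuation = 1/1.09·[0.9750·0.0000 + 0.0250·1.4500] = 0.0333; exercise value = 0.0000 ≤ continuation, so V_u = 0.0333
Node d (S = 80.5): continuation = 1/1.09·[0.9750·1.4500 + 0.0250·33.6500] = 2.0688; exercise value = 9.5000 > continuation, so V_d = 9.5000 (exercise)
Node 0 (S = 115): continuation = 1/1.09·[0.9750·0.0333 + 0.0250·9.5000] = 0.2476; exercise value = 0.0000 ≤ continuation, so V_0 = 0.2476

$0.25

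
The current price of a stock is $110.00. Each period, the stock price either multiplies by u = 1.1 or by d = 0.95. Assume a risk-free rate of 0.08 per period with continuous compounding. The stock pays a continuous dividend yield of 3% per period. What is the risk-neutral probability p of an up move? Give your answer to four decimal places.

Per-period risk-free factor R = e^0.08 = 1.0833; dividend-adjusted growth = e^(0.08−0.03) = 1.0513.
Risk-neutral probability p = (1.0513 − 0.95)/(1.1 − 0.95) = 0.1013/0.1500 = 0.6751

p = 0.6751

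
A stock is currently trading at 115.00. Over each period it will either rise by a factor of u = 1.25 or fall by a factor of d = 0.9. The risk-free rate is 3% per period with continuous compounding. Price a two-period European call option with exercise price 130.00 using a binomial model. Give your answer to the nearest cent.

6.50

Risk-neutral probability p = (e^0.03 − 0.9)/(1.25 − 0.9) = 0.1305/0.3500 = 0.3727
Terminal stock prices: S_uu = 179.7, S_ud = 129.4, S_dd = 93.15
Terminal payoffs (S − K): max(49.69, 0) = 49.69, max(-0.625, 0) = 0, max(-36.85, 0) = 0
Node u (S = 143.8): V_u = e^(−0.03)·[0.3727·49.6875 + 0.6273·0.0000] = 17.9725
Node d (S = 103.5): V_d = e^(−0.03)·[0.3727·0.0000 + 0.6273·0.0000] = 0.0000
Node 0 (S = 115): V_0 = e^(−0.03)·[0.3727·17.9725 + 0.6273·0.0000] = 6.5009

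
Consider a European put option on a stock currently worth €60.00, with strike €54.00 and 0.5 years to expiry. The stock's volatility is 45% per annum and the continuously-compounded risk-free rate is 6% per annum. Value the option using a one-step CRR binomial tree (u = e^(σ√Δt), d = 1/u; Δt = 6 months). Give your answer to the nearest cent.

CRR parameters: u = e^(σ√Δt) = e^(0.45·√0.5) = 1.3746, d = 1/u = 0.7275
Per-period rate: rΔt = 0.06·0.5 = 0.03, so R = e^0.03 = 1.0305
Risk-neutral probability p = (e^0.03 − 0.7275)/(1.3746 − 0.7275) = 0.3030/0.6472 = 0.4682
Terminal stock prices: S_u = 82.48, S_d = 43.65
Terminal payoffs (K − S): max(-28.48, 0) = 0, max(10.35, 0) = 10.35
Node 0 (S = 60): V_0 = e^(−0.03)·[0.4682·0.0000 + 0.5318·10.3525] = 5.3430

€5.34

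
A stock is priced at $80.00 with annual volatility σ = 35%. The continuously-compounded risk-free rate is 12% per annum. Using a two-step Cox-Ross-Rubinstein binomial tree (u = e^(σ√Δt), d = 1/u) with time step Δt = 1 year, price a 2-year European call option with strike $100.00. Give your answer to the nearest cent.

CRR parameters: u = e^(σ√Δt) = e^(0.35·√1) = 1.4191, d = 1/u = 0.7047
Per-period rate: rΔt = 0.12·1 = 0.12, so R = e^0.12 = 1.1275
Risk-neutral probability p = (e^0.12 − 0.7047)/(1.4191 − 0.7047) = 0.4228/0.7144 = 0.5919
Terminal stock prices: S_uu = 161.1, S_ud = 80, S_dd = 39.73
Terminal payoffs (S − K): max(61.1, 0) = 61.1, max(-20, 0) = 0, max(-60.27, 0) = 0
Node u (S = 113.5): V_u = e^(−0.12)·[0.5919·61.1002 + 0.4081·0.0000] = 32.0732
Node d (S = 56.38): V_d = e^(−0.12)·[0.5919·0.0000 + 0.4081·0.0000] = 0.0000
Node 0 (S = 80): V_0 = e^(−0.12)·[0.5919·32.0732 + 0.4081·0.0000] = 16.8361

$16.84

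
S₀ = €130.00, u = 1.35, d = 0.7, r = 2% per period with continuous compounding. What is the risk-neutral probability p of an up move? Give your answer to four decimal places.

p = 0.4926

Risk-neutral probability p = (e^0.02 − 0.7)/(1.35 − 0.7) = 0.3202/0.6500 = 0.4926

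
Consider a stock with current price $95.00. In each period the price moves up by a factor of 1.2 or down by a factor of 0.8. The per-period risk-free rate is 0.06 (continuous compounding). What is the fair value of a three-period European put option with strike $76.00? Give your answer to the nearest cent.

$1.54

Risk-neutral probability p = (e^0.06 − 0.8)/(1.2 − 0.8) = 0.2618/0.4000 = 0.6546
Terminal stock prices: S_uuu = 164.2, S_uud = 109.4, S_udd = 72.96, S_ddd = 48.64
Terminal payoffs (K − S): max(-88.16, 0) = 0, max(-33.44, 0) = 0, max(3.04, 0) = 3.04, max(27.36, 0) = 27.36
Node uu (S = 136.8): V_uu = e^(−0.06)·[0.6546·0.0000 + 0.3454·0.0000] = 0.0000
Node ud (S = 91.2): V_ud = e^(−0.06)·[0.6546·0.0000 + 0.3454·3.0400] = 0.9889
Node dd (S = 60.8): V_dd = e^(−0.06)·[0.6546·3.0400 + 0.3454·27.3600] = 10.7741
Node u (S = 114): V_u = e^(−0.06)·[0.6546·0.0000 + 0.3454·0.9889] = 0.3217
Node d (S = 76): V_d = e^(−0.06)·[0.6546·0.9889 + 0.3454·10.7741] = 4.1144
Node 0 (S = 95): V_0 = e^(−0.06)·[0.6546·0.3217 + 0.3454·4.1144] = 1.5367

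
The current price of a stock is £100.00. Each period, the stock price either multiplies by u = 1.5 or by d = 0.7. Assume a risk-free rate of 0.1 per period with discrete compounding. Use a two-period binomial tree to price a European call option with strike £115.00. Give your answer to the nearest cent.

£22.73

Risk-neutral probability p = (1 + 0.1 − 0.7)/(1.5 − 0.7) = 0.4000/0.8000 = 0.5000
Terminal stock prices: S_uu = 225, S_ud = 105, S_dd = 49
Terminal payoffs (S − K): max(110, 0) = 110, max(-10, 0) = 0, max(-66, 0) = 0
Node u (S = 150): V_u = 1/1.1·[0.5000·110.0000 + 0.5000·0.0000] = 50.0000
Node d (S = 70): V_d = 1/1.1·[0.5000·0.0000 + 0.5000·0.0000] = 0.0000
Node 0 (S = 100): V_0 = 1/1.1·[0.5000·50.0000 + 0.5000·0.0000] = 22.7273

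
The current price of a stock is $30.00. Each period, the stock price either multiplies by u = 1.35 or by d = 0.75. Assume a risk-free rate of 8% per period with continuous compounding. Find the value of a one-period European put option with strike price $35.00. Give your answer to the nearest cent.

Risk-neutral probability p = (e^0.08 − 0.75)/(1.35 − 0.75) = 0.3333/0.6000 = 0.5555
Terminal stock prices: S_u = 40.5, S_d = 22.5
Terminal payoffs (K − S): max(-5.5, 0) = 0, max(12.5, 0) = 12.5
Node 0 (S = 30): V_0 = e^(−0.08)·[0.5555·0.0000 + 0.4445·12.5000] = 5.1293

$5.13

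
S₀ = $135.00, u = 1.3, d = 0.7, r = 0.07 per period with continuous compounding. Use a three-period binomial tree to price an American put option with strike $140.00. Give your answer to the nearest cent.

$19.99

Risk-neutral probability p = (e^0.07 − 0.7)/(1.3 − 0.7) = 0.3725/0.6000 = 0.6208
Terminal stock prices: S_uuu = 296.6, S_uud = 159.7, S_udd = 85.99, S_ddd = 46.3
Terminal payoffs (K − S): max(-156.6, 0) = 0, max(-19.71, 0) = 0, max(54.01, 0) = 54.01, max(93.7, 0) = 93.7
Node uu (S = 228.2): continuation = e^(−0.07)·[0.6208·0.0000 + 0.3792·0.0000] = 0.0000; exercise value = 0.0000 ≤ continuation, so V_uu = 0.0000
Node ud (S = 122.8): continuation = e^(−0.07)·[0.6208·0.0000 + 0.3792·54.0050] = 19.0918; exercise value = 17.1500 ≤ continuation, so V_ud = 19.0918
Node dd (S = 66.15): continuation = e^(−0.07)·[0.6208·54.0050 + 0.3792·93.6950] = 64.3851; exercise value = 73.8500 > continuation, so V_dd = 73.8500 (exercise)
Node u (S = 175.5): continuation = e^(−0.07)·[0.6208·0.0000 + 0.3792·19.0918] = 6.7493; exercise value = 0.0000 ≤ continuation, so V_u = 6.7493
Node d (S = 94.5): continuation = e^(−0.07)·[0.6208·19.0918 + 0.3792·73.8500] = 37.1592; exercise value = 45.5000 > continuation, so V_d = 45.5000 (exercise)
Node 0 (S = 135): continuation = e^(−0.07)·[0.6208·6.7493 + 0.3792·45.5000] = 19.9922; exercise value = 5.0000 ≤ continuation, so V_0 = 19.9922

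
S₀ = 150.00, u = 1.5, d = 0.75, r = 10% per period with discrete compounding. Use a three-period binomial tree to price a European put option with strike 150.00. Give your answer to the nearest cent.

Risk-neutral probability p = (1 + 0.1 − 0.75)/(1.5 − 0.75) = 0.3500/0.7500 = 0.4667
Terminal stock prices: S_uuu = 506.2, S_uud = 253.1, S_udd = 126.6, S_ddd = 63.28
Terminal payoffs (K − S): max(-356.2, 0) = 0, max(-103.1, 0) = 0, max(23.44, 0) = 23.44, max(86.72, 0) = 86.72
Node uu (S = 337.5): V_uu = 1/1.1·[0.4667·0.0000 + 0.5333·0.0000] = 0.0000
Node ud (S = 168.8): V_ud = 1/1.1·[0.4667·0.0000 + 0.5333·23.4375] = 11.3636
Node dd (S = 84.38): V_dd = 1/1.1·[0.4667·23.4375 + 0.5333·86.7188] = 51.9886
Node u (S = 225): V_u = 1/1.1·[0.4667·0.0000 + 0.5333·11.3636] = 5.5096
Node d (S = 112.5): V_d = 1/1.1·[0.4667·11.3636 + 0.5333·51.9886] = 30.0275
Node 0 (S = 150): V_0 = 1/1.1·[0.4667·5.5096 + 0.5333·30.0275] = 16.8962

16.90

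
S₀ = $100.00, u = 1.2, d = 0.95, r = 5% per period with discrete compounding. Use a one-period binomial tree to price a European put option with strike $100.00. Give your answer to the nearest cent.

Risk-neutral probability p = (1 + 0.05 − 0.95)/(1.2 − 0.95) = 0.1000/0.2500 = 0.4000
Terminal stock prices: S_u = 120, S_d = 95
Terminal payoffs (K − S): max(-20, 0) = 0, max(5, 0) = 5
Node 0 (S = 100): V_0 = 1/1.05·[0.4000·0.0000 + 0.6000·5.0000] = 2.8571

$2.86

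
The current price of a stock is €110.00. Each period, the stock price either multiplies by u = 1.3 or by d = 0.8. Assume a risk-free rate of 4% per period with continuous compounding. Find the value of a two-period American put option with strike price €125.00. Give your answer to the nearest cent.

Risk-neutral probability p = (e^0.04 − 0.8)/(1.3 − 0.8) = 0.2408/0.5000 = 0.4816
Terminal stock prices: S_uu = 185.9, S_ud = 114.4, S_dd = 70.4
Terminal payoffs (K − S): max(-60.9, 0) = 0, max(10.6, 0) = 10.6, max(54.6, 0) = 54.6
Node u (S = 143): continuation = e^(−0.04)·[0.4816·0.0000 + 0.5184·10.6000] = 5.2794; exercise value = 0.0000 ≤ continuation, so V_u = 5.2794
Node d (S = 88): continuation = e^(−0.04)·[0.4816·10.6000 + 0.5184·54.6000] = 32.0987; exercise value = 37.0000 > continuation, so V_d = 37.0000 (exercise)
Node 0 (S = 110): continuation = e^(−0.04)·[0.4816·5.2794 + 0.5184·37.0000] = 20.8709; exercise value = 15.0000 ≤ continuation, so V_0 = 20.8709

€20.87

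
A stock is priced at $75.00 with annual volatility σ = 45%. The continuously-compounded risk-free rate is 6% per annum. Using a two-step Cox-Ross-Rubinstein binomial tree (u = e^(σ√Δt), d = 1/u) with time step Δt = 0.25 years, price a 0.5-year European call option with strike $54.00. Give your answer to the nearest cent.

$24.23

CRR parameters: u = e^(σ√Δt) = e^(0.45·√0.25) = 1.2523, d = 1/u = 0.7985
Per-period rate: rΔt = 0.06·0.25 = 0.015, so R = e^0.015 = 1.0151
Risk-neutral probability p = (e^0.015 − 0.7985)/(1.2523 − 0.7985) = 0.2166/0.4538 = 0.4773
Terminal stock prices: S_uu = 117.6, S_ud = 75, S_dd = 47.82
Terminal payoffs (S − K): max(63.62, 0) = 63.62, max(21, 0) = 21, max(-6.178, 0) = 0
Node u (S = 93.92): V_u = e^(−0.015)·[0.4773·63.6234 + 0.5227·21.0000] = 40.7282
Node d (S = 59.89): V_d = e^(−0.015)·[0.4773·21.0000 + 0.5227·0.0000] = 9.8738
Node 0 (S = 75): V_0 = e^(−0.015)·[0.4773·40.7282 + 0.5227·9.8738] = 24.2340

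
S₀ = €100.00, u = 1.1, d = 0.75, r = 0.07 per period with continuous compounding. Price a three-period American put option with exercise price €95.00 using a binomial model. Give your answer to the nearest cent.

Risk-neutral probability p = (e^0.07 − 0.75)/(1.1 − 0.75) = 0.3225/0.3500 = 0.9215
Terminal stock prices: S_uuu = 133.1, S_uud = 90.75, S_udd = 61.88, S_ddd = 42.19
Terminal payoffs (K − S): max(-38.1, 0) = 0, max(4.25, 0) = 4.25, max(33.12, 0) = 33.12, max(52.81, 0) = 52.81
Node uu (S = 121): continuation = e^(−0.07)·[0.9215·0.0000 + 0.0785·4.2500] = 0.3113; exercise value = 0.0000 ≤ continuation, so V_uu = 0.3113
Node ud (S = 82.5): continuation = e^(−0.07)·[0.9215·4.2500 + 0.0785·33.1250] = 6.0774; exercise value = 12.5000 > continuation, so V_ud = 12.5000 (exercise)
Node dd (S = 56.25): continuation = e^(−0.07)·[0.9215·33.1250 + 0.0785·52.8125] = 32.3274; exercise value = 38.7500 > continuation, so V_dd = 38.7500 (exercise)
Node u (S = 110): continuation = e^(−0.07)·[0.9215·0.3113 + 0.0785·12.5000] = 1.1829; exercise value = 0.0000 ≤ continuation, so V_u = 1.1829
Node d (S = 75): continuation = e^(−0.07)·[0.9215·12.5000 + 0.0785·38.7500] = 13.5774; exercise value = 20.0000 > continuation, so V_d = 20.0000 (exercise)
Node 0 (S = 100): continuation = e^(−0.07)·[0.9215·1.1829 + 0.0785·20.0000] = 2.4810; exercise value = 0.0000 ≤ continuation, so V_0 = 2.4810

€2.48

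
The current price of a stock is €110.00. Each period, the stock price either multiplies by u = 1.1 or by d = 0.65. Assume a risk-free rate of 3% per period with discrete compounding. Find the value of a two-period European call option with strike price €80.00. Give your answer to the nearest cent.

Risk-neutral probability p = (1 + 0.03 − 0.65)/(1.1 − 0.65) = 0.3800/0.4500 = 0.8444
Terminal stock prices: S_uu = 133.1, S_ud = 78.65, S_dd = 46.48
Terminal payoffs (S − K): max(53.1, 0) = 53.1, max(-1.35, 0) = 0, max(-33.52, 0) = 0
Node u (S = 121): V_u = 1/1.03·[0.8444·53.1000 + 0.1556·0.0000] = 43.5340
Node d (S = 71.5): V_d = 1/1.03·[0.8444·0.0000 + 0.1556·0.0000] = 0.0000
Node 0 (S = 110): V_0 = 1/1.03·[0.8444·43.5340 + 0.1556·0.0000] = 35.6913

€35.69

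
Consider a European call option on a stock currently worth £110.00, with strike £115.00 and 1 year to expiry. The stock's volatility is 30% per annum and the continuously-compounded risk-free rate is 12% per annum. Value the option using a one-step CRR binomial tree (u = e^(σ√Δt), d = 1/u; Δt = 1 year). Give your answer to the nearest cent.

CRR parameters: u = e^(σ√Δt) = e^(0.3·√1) = 1.3499, d = 1/u = 0.7408
Per-period rate: rΔt = 0.12·1 = 0.12, so R = e^0.12 = 1.1275
Risk-neutral probability p = (e^0.12 − 0.7408)/(1.3499 − 0.7408) = 0.3867/0.6090 = 0.6349
Terminal stock prices: S_u = 148.5, S_d = 81.49
Terminal payoffs (S − K): max(33.48, 0) = 33.48, max(-33.51, 0) = 0
Node 0 (S = 110): V_0 = e^(−0.12)·[0.6349·33.4845 + 0.3651·0.0000] = 18.8552

£18.86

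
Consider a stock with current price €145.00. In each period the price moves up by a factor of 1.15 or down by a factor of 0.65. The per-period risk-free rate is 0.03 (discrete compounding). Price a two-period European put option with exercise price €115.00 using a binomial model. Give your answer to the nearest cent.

€5.19

Risk-neutral probability p = (1 + 0.03 − 0.65)/(1.15 − 0.65) = 0.3800/0.5000 = 0.7600
Terminal stock prices: S_uu = 191.8, S_ud = 108.4, S_dd = 61.26
Terminal payoffs (K − S): max(-76.76, 0) = 0, max(6.612, 0) = 6.612, max(53.74, 0) = 53.74
Node u (S = 166.8): V_u = 1/1.03·[0.7600·0.0000 + 0.2400·6.6125] = 1.5408
Node d (S = 94.25): V_d = 1/1.03·[0.7600·6.6125 + 0.2400·53.7375] = 17.4005
Node 0 (S = 145): V_0 = 1/1.03·[0.7600·1.5408 + 0.2400·17.4005] = 5.1914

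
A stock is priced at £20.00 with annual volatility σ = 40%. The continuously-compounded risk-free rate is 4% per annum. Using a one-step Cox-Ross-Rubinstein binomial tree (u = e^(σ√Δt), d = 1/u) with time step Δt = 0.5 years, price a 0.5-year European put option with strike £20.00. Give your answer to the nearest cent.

CRR parameters: u = e^(σ√Δt) = e^(0.4·√0.5) = 1.3269, d = 1/u = 0.7536
Per-period rate: rΔt = 0.04·0.5 = 0.02, so R = e^0.02 = 1.0202
Risk-neutral probability p = (e^0.02 − 0.7536)/(1.3269 − 0.7536) = 0.2666/0.5733 = 0.4650
Terminal stock prices: S_u = 26.54, S_d = 15.07
Terminal payoffs (K − S): max(-6.538, 0) = 0, max(4.927, 0) = 4.927
Node 0 (S = 20): V_0 = e^(−0.02)·[0.4650·0.0000 + 0.5350·4.9272] = 2.5839

£2.58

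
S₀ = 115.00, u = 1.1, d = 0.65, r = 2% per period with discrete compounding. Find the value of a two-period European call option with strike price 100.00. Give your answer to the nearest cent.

25.44

Risk-neutral probability p = (1 + 0.02 − 0.65)/(1.1 − 0.65) = 0.3700/0.4500 = 0.8222
Terminal stock prices: S_uu = 139.2, S_ud = 82.23, S_dd = 48.59
Terminal payoffs (S − K): max(39.15, 0) = 39.15, max(-17.77, 0) = 0, max(-51.41, 0) = 0
Node u (S = 126.5): V_u = 1/1.02·[0.8222·39.1500 + 0.1778·0.0000] = 31.5588
Node d (S = 74.75): V_d = 1/1.02·[0.8222·0.0000 + 0.1778·0.0000] = 0.0000
Node 0 (S = 115): V_0 = 1/1.02·[0.8222·31.5588 + 0.1778·0.0000] = 25.4396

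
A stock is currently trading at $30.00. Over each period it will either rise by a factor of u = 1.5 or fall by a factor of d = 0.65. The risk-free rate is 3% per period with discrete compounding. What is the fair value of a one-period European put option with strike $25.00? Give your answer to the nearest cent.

Risk-neutral probability p = (1 + 0.03 − 0.65)/(1.5 − 0.65) = 0.3800/0.8500 = 0.4471
Terminal stock prices: S_u = 45, S_d = 19.5
Terminal payoffs (K − S): max(-20, 0) = 0, max(5.5, 0) = 5.5
Node 0 (S = 30): V_0 = 1/1.03·[0.4471·0.0000 + 0.5529·5.5000] = 2.9526

$2.95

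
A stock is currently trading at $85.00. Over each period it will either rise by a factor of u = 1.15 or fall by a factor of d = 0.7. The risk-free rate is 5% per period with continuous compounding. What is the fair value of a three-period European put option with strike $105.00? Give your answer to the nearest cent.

$15.31

Risk-neutral probability p = (e^0.05 − 0.7)/(1.15 − 0.7) = 0.3513/0.4500 = 0.7806
Terminal stock prices: S_uuu = 129.3, S_uud = 78.69, S_udd = 47.9, S_ddd = 29.15
Terminal payoffs (K − S): max(-24.27, 0) = 0, max(26.31, 0) = 26.31, max(57.1, 0) = 57.1, max(75.84, 0) = 75.84
Node uu (S = 112.4): V_uu = e^(−0.05)·[0.7806·0.0000 + 0.2194·26.3113] = 5.4911
Node ud (S = 68.42): V_ud = e^(−0.05)·[0.7806·26.3113 + 0.2194·57.1025] = 31.4541
Node dd (S = 41.65): V_dd = e^(−0.05)·[0.7806·57.1025 + 0.2194·75.8450] = 58.2291
Node u (S = 97.75): V_u = e^(−0.05)·[0.7806·5.4911 + 0.2194·31.4541] = 10.6417
Node d (S = 59.5): V_d = e^(−0.05)·[0.7806·31.4541 + 0.2194·58.2291] = 35.5079
Node 0 (S = 85): V_0 = e^(−0.05)·[0.7806·10.6417 + 0.2194·35.5079] = 15.3122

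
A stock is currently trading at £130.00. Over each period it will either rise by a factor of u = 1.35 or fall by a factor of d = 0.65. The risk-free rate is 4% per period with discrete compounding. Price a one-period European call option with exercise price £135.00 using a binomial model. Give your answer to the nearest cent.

£21.70

Risk-neutral probability p = (1 + 0.04 − 0.65)/(1.35 − 0.65) = 0.3900/0.7000 = 0.5571
Terminal stock prices: S_u = 175.5, S_d = 84.5
Terminal payoffs (S − K): max(40.5, 0) = 40.5, max(-50.5, 0) = 0
Node 0 (S = 130): V_0 = 1/1.04·[0.5571·40.5000 + 0.4429·0.0000] = 21.6964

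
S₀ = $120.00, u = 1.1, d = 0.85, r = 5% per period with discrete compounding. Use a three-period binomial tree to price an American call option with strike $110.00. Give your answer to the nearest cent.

$26.44

Risk-neutral probability p = (1 + 0.05 − 0.85)/(1.1 − 0.85) = 0.2000/0.2500 = 0.8000
Terminal stock prices: S_uuu = 159.7, S_uud = 123.4, S_udd = 95.37, S_ddd = 73.69
Terminal payoffs (S − K): max(49.72, 0) = 49.72, max(13.42, 0) = 13.42, max(-14.63, 0) = 0, max(-36.31, 0) = 0
Node uu (S = 145.2): continuation = 1/1.05·[0.8000·49.7200 + 0.2000·13.4200] = 40.4381; exercise value = 35.2000 ≤ continuation, so V_uu = 40.4381
Node ud (S = 112.2): continuation = 1/1.05·[0.8000·13.4200 + 0.2000·0.0000] = 10.2248; exercise value = 2.2000 ≤ continuation, so V_ud = 10.2248
Node dd (S = 86.7): continuation = 1/1.05·[0.8000·0.0000 + 0.2000·0.0000] = 0.0000; exercise value = 0.0000 ≤ continuation, so V_dd = 0.0000
Node u (S = 132): continuation = 1/1.05·[0.8000·40.4381 + 0.2000·10.2248] = 32.7576; exercise value = 22.0000 ≤ continuation, so V_u = 32.7576
Node d (S = 102): continuation = 1/1.05·[0.8000·10.2248 + 0.2000·0.0000] = 7.7903; exercise value = 0.0000 ≤ continuation, so V_d = 7.7903
Node 0 (S = 120): continuation = 1/1.05·[0.8000·32.7576 + 0.2000·7.7903] = 26.4420; exercise value = 10.0000 ≤ continuation, so V_0 = 26.4420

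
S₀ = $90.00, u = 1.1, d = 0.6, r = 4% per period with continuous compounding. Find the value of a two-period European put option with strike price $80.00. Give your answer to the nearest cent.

Risk-neutral probability p = (e^0.04 − 0.6)/(1.1 − 0.6) = 0.4408/0.5000 = 0.8816
Terminal stock prices: S_uu = 108.9, S_ud = 59.4, S_dd = 32.4
Terminal payoffs (K − S): max(-28.9, 0) = 0, max(20.6, 0) = 20.6, max(47.6, 0) = 47.6
Node u (S = 99): V_u = e^(−0.04)·[0.8816·0.0000 + 0.1184·20.6000] = 2.3430
Node d (S = 54): V_d = e^(−0.04)·[0.8816·20.6000 + 0.1184·47.6000] = 22.8632
Node 0 (S = 90): V_0 = e^(−0.04)·[0.8816·2.3430 + 0.1184·22.8632] = 4.5850

$4.59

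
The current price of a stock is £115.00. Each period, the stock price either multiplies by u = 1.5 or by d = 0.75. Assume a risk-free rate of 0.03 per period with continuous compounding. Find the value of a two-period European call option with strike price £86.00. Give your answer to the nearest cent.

£41.88

Risk-neutral probability p = (e^0.03 − 0.75)/(1.5 − 0.75) = 0.2805/0.7500 = 0.3739
Terminal stock prices: S_uu = 258.8, S_ud = 129.4, S_dd = 64.69
Terminal payoffs (S − K): max(172.8, 0) = 172.8, max(43.38, 0) = 43.38, max(-21.31, 0) = 0
Node u (S = 172.5): V_u = e^(−0.03)·[0.3739·172.7500 + 0.6261·43.3750] = 89.0417
Node d (S = 86.25): V_d = e^(−0.03)·[0.3739·43.3750 + 0.6261·0.0000] = 15.7403
Node 0 (S = 115): V_0 = e^(−0.03)·[0.3739·89.0417 + 0.6261·15.7403] = 41.8753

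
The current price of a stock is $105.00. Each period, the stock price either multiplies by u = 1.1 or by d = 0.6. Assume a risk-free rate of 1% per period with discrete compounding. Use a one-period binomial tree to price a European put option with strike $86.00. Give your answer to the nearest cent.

$4.10

Risk-neutral probability p = (1 + 0.01 − 0.6)/(1.1 − 0.6) = 0.4100/0.5000 = 0.8200
Terminal stock prices: S_u = 115.5, S_d = 63
Terminal payoffs (K − S): max(-29.5, 0) = 0, max(23, 0) = 23
Node 0 (S = 105): V_0 = 1/1.01·[0.8200·0.0000 + 0.1800·23.0000] = 4.0990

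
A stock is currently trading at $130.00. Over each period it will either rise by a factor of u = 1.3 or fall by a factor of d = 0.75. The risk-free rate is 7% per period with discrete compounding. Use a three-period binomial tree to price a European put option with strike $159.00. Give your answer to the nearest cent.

Risk-neutral probability p = (1 + 0.07 − 0.75)/(1.3 − 0.75) = 0.3200/0.5500 = 0.5818
Terminal stock prices: S_uuu = 285.6, S_uud = 164.8, S_udd = 95.06, S_ddd = 54.84
Terminal payoffs (K − S): max(-126.6, 0) = 0, max(-5.775, 0) = 0, max(63.94, 0) = 63.94, max(104.2, 0) = 104.2
Node uu (S = 219.7): V_uu = 1/1.07·[0.5818·0.0000 + 0.4182·0.0000] = 0.0000
Node ud (S = 126.8): V_ud = 1/1.07·[0.5818·0.0000 + 0.4182·63.9375] = 24.9883
Node dd (S = 73.12): V_dd = 1/1.07·[0.5818·63.9375 + 0.4182·104.1562] = 75.4731
Node u (S = 169): V_u = 1/1.07·[0.5818·0.0000 + 0.4182·24.9883] = 9.7660
Node d (S = 97.5): V_d = 1/1.07·[0.5818·24.9883 + 0.4182·75.4731] = 43.0843
Node 0 (S = 130): V_0 = 1/1.07·[0.5818·9.7660 + 0.4182·43.0843] = 22.1487

$22.15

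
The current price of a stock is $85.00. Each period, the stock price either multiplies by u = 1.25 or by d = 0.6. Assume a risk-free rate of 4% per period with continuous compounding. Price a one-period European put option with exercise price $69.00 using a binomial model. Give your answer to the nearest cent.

Risk-neutral probability p = (e^0.04 − 0.6)/(1.25 − 0.6) = 0.4408/0.6500 = 0.6782
Terminal stock prices: S_u = 106.2, S_d = 51
Terminal payoffs (K − S): max(-37.25, 0) = 0, max(18, 0) = 18
Node 0 (S = 85): V_0 = e^(−0.04)·[0.6782·0.0000 + 0.3218·18.0000] = 5.5658

$5.57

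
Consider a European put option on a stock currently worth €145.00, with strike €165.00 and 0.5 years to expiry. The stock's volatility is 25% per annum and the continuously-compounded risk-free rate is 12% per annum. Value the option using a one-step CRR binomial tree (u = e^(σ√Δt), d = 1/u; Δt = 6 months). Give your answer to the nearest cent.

CRR parameters: u = e^(σ√Δt) = e^(0.25·√0.5) = 1.1934, d = 1/u = 0.8380
Per-period rate: rΔt = 0.12·0.5 = 0.06, so R = e^0.06 = 1.0618
Risk-neutral probability p = (e^0.06 − 0.8380)/(1.1934 − 0.8380) = 0.2239/0.3554 = 0.6299
Terminal stock prices: S_u = 173, S_d = 121.5
Terminal payoffs (K − S): max(-8.038, 0) = 0, max(43.49, 0) = 43.49
Node 0 (S = 145): V_0 = e^(−0.06)·[0.6299·0.0000 + 0.3701·43.4948] = 15.1594

€15.16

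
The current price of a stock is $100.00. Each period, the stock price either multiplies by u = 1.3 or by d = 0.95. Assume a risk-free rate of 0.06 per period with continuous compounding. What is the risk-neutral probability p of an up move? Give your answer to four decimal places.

Risk-neutral probability p = (e^0.06 − 0.95)/(1.3 − 0.95) = 0.1118/0.3500 = 0.3195

p = 0.3195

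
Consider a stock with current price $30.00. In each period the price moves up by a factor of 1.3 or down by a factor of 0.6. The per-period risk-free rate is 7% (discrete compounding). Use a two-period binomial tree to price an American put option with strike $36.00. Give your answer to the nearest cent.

$7.96

Risk-neutral probability p = (1 + 0.07 − 0.6)/(1.3 − 0.6) = 0.4700/0.7000 = 0.6714
Terminal stock prices: S_uu = 50.7, S_ud = 23.4, S_dd = 10.8
Terminal payoffs (K − S): max(-14.7, 0) = 0, max(12.6, 0) = 12.6, max(25.2, 0) = 25.2
Node u (S = 39): continuation = 1/1.07·[0.6714·0.0000 + 0.3286·12.6000] = 3.8692; exercise value = 0.0000 ≤ continuation, so V_u = 3.8692
Node d (S = 18): continuation = 1/1.07·[0.6714·12.6000 + 0.3286·25.2000] = 15.6449; exercise value = 18.0000 > continuation, so V_d = 18.0000 (exercise)
Node 0 (S = 30): continuation = 1/1.07·[0.6714·3.8692 + 0.3286·18.0000] = 7.9553; exercise value = 6.0000 ≤ continuation, so V_0 = 7.9553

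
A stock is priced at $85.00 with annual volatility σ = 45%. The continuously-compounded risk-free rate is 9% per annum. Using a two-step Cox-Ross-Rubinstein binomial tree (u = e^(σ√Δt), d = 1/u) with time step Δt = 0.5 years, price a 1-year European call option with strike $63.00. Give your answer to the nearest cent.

CRR parameters: u = e^(σ√Δt) = e^(0.45·√0.5) = 1.3746, d = 1/u = 0.7275
Per-period rate: rΔt = 0.09·0.5 = 0.045, so R = e^0.045 = 1.0460
Risk-neutral probability p = (e^0.045 − 0.7275)/(1.3746 − 0.7275) = 0.3186/0.6472 = 0.4922
Terminal stock prices: S_uu = 160.6, S_ud = 85, S_dd = 44.98
Terminal payoffs (S − K): max(97.62, 0) = 97.62, max(22, 0) = 22, max(-18.02, 0) = 0
Node u (S = 116.8): V_u = e^(−0.045)·[0.4922·97.6210 + 0.5078·22.0000] = 56.6173
Node d (S = 61.83): V_d = e^(−0.045)·[0.4922·22.0000 + 0.5078·0.0000] = 10.3526
Node 0 (S = 85): V_0 = e^(−0.045)·[0.4922·56.6173 + 0.5078·10.3526] = 31.6681

$31.67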